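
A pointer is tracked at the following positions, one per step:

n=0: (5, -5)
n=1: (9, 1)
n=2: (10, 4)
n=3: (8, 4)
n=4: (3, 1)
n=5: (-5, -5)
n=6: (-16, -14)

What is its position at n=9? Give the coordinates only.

First differences are (+4, +6), (+1, +3), (-2, +0), (-5, -3), (-8, -6), (-11, -9); their common second difference is (-3, -3) (constant acceleration).
step 7: (-16, -14) + (-14, -12) → (-30, -26)
step 8: (-30, -26) + (-17, -15) → (-47, -41)
step 9: (-47, -41) + (-20, -18) → (-67, -59)

(-67, -59)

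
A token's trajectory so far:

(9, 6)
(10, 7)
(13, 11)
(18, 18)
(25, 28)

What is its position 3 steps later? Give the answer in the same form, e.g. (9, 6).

(58, 76)

Successive displacements: (+1, +1), (+3, +4), (+5, +7), (+7, +10) — each changes by (+2, +3).
step 5: (25, 28) + (+9, +13) → (34, 41)
step 6: (34, 41) + (+11, +16) → (45, 57)
step 7: (45, 57) + (+13, +19) → (58, 76)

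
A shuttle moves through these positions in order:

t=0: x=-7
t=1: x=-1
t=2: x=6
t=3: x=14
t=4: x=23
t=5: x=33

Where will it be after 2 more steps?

Successive displacements: +6, +7, +8, +9, +10 — each changes by +1.
step 6: 33 + 11 → x=44
step 7: 44 + 12 → x=56

x=56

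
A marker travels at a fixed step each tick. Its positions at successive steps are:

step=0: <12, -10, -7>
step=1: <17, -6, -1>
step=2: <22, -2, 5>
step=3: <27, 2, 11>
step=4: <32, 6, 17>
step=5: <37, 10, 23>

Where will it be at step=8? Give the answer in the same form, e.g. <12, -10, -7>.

<52, 22, 41>

The position changes by <+5, +4, +6> every step.
step 6: <37, 10, 23> + <+5, +4, +6> → <42, 14, 29>
step 7: <42, 14, 29> + <+5, +4, +6> → <47, 18, 35>
step 8: <47, 18, 35> + <+5, +4, +6> → <52, 22, 41>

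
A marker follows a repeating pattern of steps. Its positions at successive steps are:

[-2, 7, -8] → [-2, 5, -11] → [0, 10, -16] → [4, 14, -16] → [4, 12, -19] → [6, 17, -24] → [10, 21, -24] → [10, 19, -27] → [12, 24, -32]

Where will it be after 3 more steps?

Step-to-step displacements: [+0, -2, -3], [+2, +5, -5], [+4, +4, +0], [+0, -2, -3], [+2, +5, -5], [+4, +4, +0], [+0, -2, -3], [+2, +5, -5] — a repeating cycle of length 3.
step 9: apply [+4, +4, +0] → [16, 28, -32]
step 10: apply [+0, -2, -3] → [16, 26, -35]
step 11: apply [+2, +5, -5] → [18, 31, -40]

[18, 31, -40]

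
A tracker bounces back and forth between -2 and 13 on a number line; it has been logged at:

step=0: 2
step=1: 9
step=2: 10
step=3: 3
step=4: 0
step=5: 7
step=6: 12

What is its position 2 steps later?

The value travels 7 per step and bounces off the walls at -2 and 13.
  step 7: 12 → 5
  step 8: 5 → -2

-2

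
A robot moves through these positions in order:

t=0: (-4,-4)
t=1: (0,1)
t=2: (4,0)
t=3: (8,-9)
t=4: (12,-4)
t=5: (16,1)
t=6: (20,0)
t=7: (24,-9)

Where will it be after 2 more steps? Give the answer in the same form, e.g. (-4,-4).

The first coordinate changes by +4 each step, so at step 9 it is -4 + 9·(4) = 32.
The second coordinate repeats the cycle [-4, 1, 0, -9] with period 4; step 9 mod 4 = 1, giving 1.

(32,1)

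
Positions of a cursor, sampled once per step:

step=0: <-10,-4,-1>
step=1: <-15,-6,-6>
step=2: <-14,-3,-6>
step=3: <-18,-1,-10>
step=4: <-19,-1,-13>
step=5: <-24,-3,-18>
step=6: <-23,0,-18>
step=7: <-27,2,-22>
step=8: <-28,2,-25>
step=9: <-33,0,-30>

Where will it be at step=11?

The moves between consecutive positions are <-5,-2,-5>, <+1,+3,+0>, <-4,+2,-4>, <-1,+0,-3>, <-5,-2,-5>, <+1,+3,+0>, <-4,+2,-4>, <-1,+0,-3>, <-5,-2,-5>; they repeat the 4-cycle [<-5,-2,-5>, <+1,+3,+0>, <-4,+2,-4>, <-1,+0,-3>].
step 10: apply <+1,+3,+0> → <-32,3,-30>
step 11: apply <-4,+2,-4> → <-36,5,-34>

<-36,5,-34>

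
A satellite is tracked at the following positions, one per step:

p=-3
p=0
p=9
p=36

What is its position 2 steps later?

p=360

The jumps are +3, +9, +27 — a geometric progression with ratio 3.
step 4: 36 + 81 → p=117
step 5: 117 + 243 → p=360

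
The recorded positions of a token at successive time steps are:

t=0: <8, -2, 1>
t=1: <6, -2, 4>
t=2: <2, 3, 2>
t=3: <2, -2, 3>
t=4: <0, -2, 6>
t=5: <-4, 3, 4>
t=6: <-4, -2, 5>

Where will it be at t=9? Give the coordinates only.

<-10, -2, 7>

Differencing gives <-2, +0, +3>, <-4, +5, -2>, <+0, -5, +1>, <-2, +0, +3>, <-4, +5, -2>, <+0, -5, +1>. This is the pattern <-2, +0, +3>, <-4, +5, -2>, <+0, -5, +1> repeated.
step 7: apply <-2, +0, +3> → <-6, -2, 8>
step 8: apply <-4, +5, -2> → <-10, 3, 6>
step 9: apply <+0, -5, +1> → <-10, -2, 7>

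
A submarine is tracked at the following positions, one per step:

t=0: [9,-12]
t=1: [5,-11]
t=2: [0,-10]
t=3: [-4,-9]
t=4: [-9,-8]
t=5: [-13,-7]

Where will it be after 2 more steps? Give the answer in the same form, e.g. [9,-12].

Differencing gives [-4,+1], [-5,+1], [-4,+1], [-5,+1], [-4,+1]. This is the pattern [-4,+1], [-5,+1] repeated.
step 6: apply [-5,+1] → [-18,-6]
step 7: apply [-4,+1] → [-22,-5]

[-22,-5]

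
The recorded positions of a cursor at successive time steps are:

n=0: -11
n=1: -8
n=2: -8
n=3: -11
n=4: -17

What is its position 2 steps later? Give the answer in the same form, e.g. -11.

First differences are +3, +0, -3, -6; their common second difference is -3 (constant acceleration).
step 5: -17 − 9 → -26
step 6: -26 − 12 → -38

-38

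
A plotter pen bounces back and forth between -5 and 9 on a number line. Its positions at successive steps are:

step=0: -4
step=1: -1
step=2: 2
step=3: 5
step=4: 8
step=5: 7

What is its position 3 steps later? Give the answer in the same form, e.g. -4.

-2

The value travels 3 per step and bounces off the walls at -5 and 9.
  step 6: 7 → 4
  step 7: 4 → 1
  step 8: 1 → -2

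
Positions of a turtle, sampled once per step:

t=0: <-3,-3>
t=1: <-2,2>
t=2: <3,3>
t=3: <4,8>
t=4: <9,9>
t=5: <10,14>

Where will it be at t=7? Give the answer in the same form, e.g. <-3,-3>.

<16,20>

The moves between consecutive positions are <+1,+5>, <+5,+1>, <+1,+5>, <+5,+1>, <+1,+5>; they repeat the 2-cycle [<+1,+5>, <+5,+1>].
step 6: apply <+5,+1> → <15,15>
step 7: apply <+1,+5> → <16,20>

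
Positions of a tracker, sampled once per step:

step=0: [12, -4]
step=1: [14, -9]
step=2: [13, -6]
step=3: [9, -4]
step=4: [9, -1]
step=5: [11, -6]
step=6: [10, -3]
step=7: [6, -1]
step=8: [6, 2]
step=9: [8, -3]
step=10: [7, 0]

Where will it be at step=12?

The moves between consecutive positions are [+2, -5], [-1, +3], [-4, +2], [+0, +3], [+2, -5], [-1, +3], [-4, +2], [+0, +3], [+2, -5], [-1, +3]; they repeat the 4-cycle [[+2, -5], [-1, +3], [-4, +2], [+0, +3]].
step 11: apply [-4, +2] → [3, 2]
step 12: apply [+0, +3] → [3, 5]

[3, 5]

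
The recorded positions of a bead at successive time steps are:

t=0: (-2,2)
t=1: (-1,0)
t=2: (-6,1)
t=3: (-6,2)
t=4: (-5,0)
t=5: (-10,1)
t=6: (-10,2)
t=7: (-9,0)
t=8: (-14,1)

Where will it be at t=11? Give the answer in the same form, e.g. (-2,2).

Step-to-step displacements: (+1,-2), (-5,+1), (+0,+1), (+1,-2), (-5,+1), (+0,+1), (+1,-2), (-5,+1) — a repeating cycle of length 3.
step 9: apply (+0,+1) → (-14,2)
step 10: apply (+1,-2) → (-13,0)
step 11: apply (-5,+1) → (-18,1)

(-18,1)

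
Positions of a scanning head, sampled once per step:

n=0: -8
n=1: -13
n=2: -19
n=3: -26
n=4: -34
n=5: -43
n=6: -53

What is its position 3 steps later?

-89

Taking differences between consecutive positions: -5, -6, -7, -8, -9, -10. These grow by -1 each step.
step 7: -53 − 11 → -64
step 8: -64 − 12 → -76
step 9: -76 − 13 → -89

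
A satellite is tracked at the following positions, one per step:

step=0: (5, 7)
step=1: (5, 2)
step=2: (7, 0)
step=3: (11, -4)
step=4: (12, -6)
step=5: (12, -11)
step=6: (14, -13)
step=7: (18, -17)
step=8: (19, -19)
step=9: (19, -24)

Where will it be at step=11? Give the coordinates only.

Differencing gives (+0, -5), (+2, -2), (+4, -4), (+1, -2), (+0, -5), (+2, -2), (+4, -4), (+1, -2), (+0, -5). This is the pattern (+0, -5), (+2, -2), (+4, -4), (+1, -2) repeated.
step 10: apply (+2, -2) → (21, -26)
step 11: apply (+4, -4) → (25, -30)

(25, -30)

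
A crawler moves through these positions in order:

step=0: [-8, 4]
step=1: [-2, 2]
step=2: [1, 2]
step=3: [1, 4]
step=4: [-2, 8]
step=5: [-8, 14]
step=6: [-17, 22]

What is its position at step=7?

[-29, 32]

Taking differences between consecutive positions: [+6, -2], [+3, +0], [+0, +2], [-3, +4], [-6, +6], [-9, +8]. These grow by [-3, +2] each step.
step 7: [-17, 22] + [-12, +10] → [-29, 32]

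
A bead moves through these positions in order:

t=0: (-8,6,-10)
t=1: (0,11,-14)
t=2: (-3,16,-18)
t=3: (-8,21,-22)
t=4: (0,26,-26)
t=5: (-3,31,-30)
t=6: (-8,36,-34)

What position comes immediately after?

(0,41,-38)

The first coordinate repeats the cycle [-8, 0, -3] with period 3; step 7 mod 3 = 1, giving 0.
The second coordinate changes by +5 each step, so at step 7 it is 6 + 7·(5) = 41.
The third coordinate changes by -4 each step, so at step 7 it is -10 + 7·(-4) = -38.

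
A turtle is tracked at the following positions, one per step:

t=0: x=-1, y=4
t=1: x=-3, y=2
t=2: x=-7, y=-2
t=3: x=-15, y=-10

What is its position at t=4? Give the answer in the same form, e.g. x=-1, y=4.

x=-31, y=-26

Consecutive displacements (-2, -2), (-4, -4), (-8, -8) scale by a factor of 2 each step.
step 4: x=-15, y=-10 + (-16, -16) → x=-31, y=-26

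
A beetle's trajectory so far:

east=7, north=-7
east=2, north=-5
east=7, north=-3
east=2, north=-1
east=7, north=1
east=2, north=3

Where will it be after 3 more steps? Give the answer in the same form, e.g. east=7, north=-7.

East: cycles through 7, 2 every 2 steps. Step 8 lands at position 0 of the cycle → 7.
North: linear, +2 per step → 9 at step 8.

east=7, north=9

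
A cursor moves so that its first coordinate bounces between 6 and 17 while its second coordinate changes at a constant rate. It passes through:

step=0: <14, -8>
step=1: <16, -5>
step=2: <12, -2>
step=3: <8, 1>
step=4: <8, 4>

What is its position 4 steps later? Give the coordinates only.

<10, 16>

The first coordinate reflects between 6 and 17, moving 4 per step.
  step 5: 8 → 12
  step 6: 12 → 16
  step 7: 16 → 14
  step 8: 14 → 10
The second coordinate changes by +3 each step: at step 8 it is 16.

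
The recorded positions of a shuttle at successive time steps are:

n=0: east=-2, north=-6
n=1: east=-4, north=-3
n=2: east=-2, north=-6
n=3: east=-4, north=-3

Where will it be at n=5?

Consecutive displacements (-2, +3), (+2, -3), (-2, +3) scale by a factor of -1 each step.
step 4: east=-4, north=-3 + (+2, -3) → east=-2, north=-6
step 5: east=-2, north=-6 + (-2, +3) → east=-4, north=-3

east=-4, north=-3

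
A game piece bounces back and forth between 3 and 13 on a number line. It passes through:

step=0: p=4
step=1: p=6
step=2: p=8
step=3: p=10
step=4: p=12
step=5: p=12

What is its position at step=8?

The value reflects between 3 and 13, moving 2 per step.
  step 6: 12 → 10
  step 7: 10 → 8
  step 8: 8 → 6

p=6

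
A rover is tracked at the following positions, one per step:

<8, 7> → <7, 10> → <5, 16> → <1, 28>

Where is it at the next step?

Step-to-step displacements: <-1, +3>, <-2, +6>, <-4, +12>; each is 2× the previous.
step 4: <1, 28> + <-8, +24> → <-7, 52>

<-7, 52>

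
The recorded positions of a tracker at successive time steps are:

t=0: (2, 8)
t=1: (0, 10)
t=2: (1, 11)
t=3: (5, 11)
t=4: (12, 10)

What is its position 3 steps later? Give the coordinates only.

Successive displacements: (-2, +2), (+1, +1), (+4, +0), (+7, -1) — each changes by (+3, -1).
step 5: (12, 10) + (+10, -2) → (22, 8)
step 6: (22, 8) + (+13, -3) → (35, 5)
step 7: (35, 5) + (+16, -4) → (51, 1)

(51, 1)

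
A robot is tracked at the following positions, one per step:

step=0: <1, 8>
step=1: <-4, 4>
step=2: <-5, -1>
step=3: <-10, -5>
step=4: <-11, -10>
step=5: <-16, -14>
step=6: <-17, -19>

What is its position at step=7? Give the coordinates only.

Differencing gives <-5, -4>, <-1, -5>, <-5, -4>, <-1, -5>, <-5, -4>, <-1, -5>. This is the pattern <-5, -4>, <-1, -5> repeated.
step 7: apply <-5, -4> → <-22, -23>

<-22, -23>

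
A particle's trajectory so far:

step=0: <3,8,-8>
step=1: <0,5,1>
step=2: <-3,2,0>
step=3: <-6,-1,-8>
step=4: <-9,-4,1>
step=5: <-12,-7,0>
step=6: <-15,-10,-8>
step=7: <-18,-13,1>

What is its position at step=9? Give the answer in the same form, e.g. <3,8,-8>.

<-24,-19,-8>

The first coordinate changes by -3 each step, so at step 9 it is 3 + 9·(-3) = -24.
The second coordinate changes by -3 each step, so at step 9 it is 8 + 9·(-3) = -19.
The third coordinate repeats the cycle [-8, 1, 0] with period 3; step 9 mod 3 = 0, giving -8.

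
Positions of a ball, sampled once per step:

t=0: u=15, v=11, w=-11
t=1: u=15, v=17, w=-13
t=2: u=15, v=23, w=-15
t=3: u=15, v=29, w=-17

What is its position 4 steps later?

u=15, v=53, w=-25

Constant displacement of (+0, +6, -2) per step.
step 4: u=15, v=29, w=-17 + (+0, +6, -2) → u=15, v=35, w=-19
step 5: u=15, v=35, w=-19 + (+0, +6, -2) → u=15, v=41, w=-21
step 6: u=15, v=41, w=-21 + (+0, +6, -2) → u=15, v=47, w=-23
step 7: u=15, v=47, w=-23 + (+0, +6, -2) → u=15, v=53, w=-25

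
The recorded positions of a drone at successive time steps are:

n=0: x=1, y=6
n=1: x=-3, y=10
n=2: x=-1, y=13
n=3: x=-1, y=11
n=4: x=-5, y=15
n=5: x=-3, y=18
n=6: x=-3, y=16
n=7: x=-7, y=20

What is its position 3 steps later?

x=-9, y=25

Step-to-step displacements: (-4, +4), (+2, +3), (+0, -2), (-4, +4), (+2, +3), (+0, -2), (-4, +4) — a repeating cycle of length 3.
step 8: apply (+2, +3) → x=-5, y=23
step 9: apply (+0, -2) → x=-5, y=21
step 10: apply (-4, +4) → x=-9, y=25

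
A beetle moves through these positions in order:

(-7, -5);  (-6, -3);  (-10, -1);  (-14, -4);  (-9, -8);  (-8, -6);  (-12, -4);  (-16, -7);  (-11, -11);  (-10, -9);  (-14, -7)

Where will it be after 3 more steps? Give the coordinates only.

(-12, -12)

The moves between consecutive positions are (+1, +2), (-4, +2), (-4, -3), (+5, -4), (+1, +2), (-4, +2), (-4, -3), (+5, -4), (+1, +2), (-4, +2); they repeat the 4-cycle [(+1, +2), (-4, +2), (-4, -3), (+5, -4)].
step 11: apply (-4, -3) → (-18, -10)
step 12: apply (+5, -4) → (-13, -14)
step 13: apply (+1, +2) → (-12, -12)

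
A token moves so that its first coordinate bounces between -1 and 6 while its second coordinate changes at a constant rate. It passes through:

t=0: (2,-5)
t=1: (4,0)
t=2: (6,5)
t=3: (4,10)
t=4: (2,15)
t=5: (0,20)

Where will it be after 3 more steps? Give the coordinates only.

The first coordinate reflects between -1 and 6, moving 2 per step.
  step 6: 0 → 0
  step 7: 0 → 2
  step 8: 2 → 4
The second coordinate changes by +5 each step: at step 8 it is 35.

(4,35)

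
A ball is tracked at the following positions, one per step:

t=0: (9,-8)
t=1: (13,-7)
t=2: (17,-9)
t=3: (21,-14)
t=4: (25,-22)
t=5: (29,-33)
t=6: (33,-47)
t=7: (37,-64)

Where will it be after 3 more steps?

(49,-133)

Successive displacements: (+4,+1), (+4,-2), (+4,-5), (+4,-8), (+4,-11), (+4,-14), (+4,-17) — each changes by (+0,-3).
step 8: (37,-64) + (+4,-20) → (41,-84)
step 9: (41,-84) + (+4,-23) → (45,-107)
step 10: (45,-107) + (+4,-26) → (49,-133)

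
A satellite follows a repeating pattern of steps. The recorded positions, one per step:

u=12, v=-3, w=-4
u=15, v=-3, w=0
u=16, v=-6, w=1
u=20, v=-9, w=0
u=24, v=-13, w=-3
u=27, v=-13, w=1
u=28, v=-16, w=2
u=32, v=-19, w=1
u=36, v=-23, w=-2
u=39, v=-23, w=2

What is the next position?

Differencing gives (+3, +0, +4), (+1, -3, +1), (+4, -3, -1), (+4, -4, -3), (+3, +0, +4), (+1, -3, +1), (+4, -3, -1), (+4, -4, -3), (+3, +0, +4). This is the pattern (+3, +0, +4), (+1, -3, +1), (+4, -3, -1), (+4, -4, -3) repeated.
step 10: apply (+1, -3, +1) → u=40, v=-26, w=3

u=40, v=-26, w=3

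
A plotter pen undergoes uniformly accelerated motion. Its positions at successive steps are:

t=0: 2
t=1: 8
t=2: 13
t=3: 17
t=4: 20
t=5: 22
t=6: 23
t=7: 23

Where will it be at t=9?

20

Successive displacements: +6, +5, +4, +3, +2, +1, +0 — each changes by -1.
step 8: 23 − 1 → 22
step 9: 22 − 2 → 20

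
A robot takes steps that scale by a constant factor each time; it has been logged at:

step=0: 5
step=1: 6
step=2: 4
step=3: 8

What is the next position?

0

Consecutive displacements +1, -2, +4 scale by a factor of -2 each step.
step 4: 8 − 8 → 0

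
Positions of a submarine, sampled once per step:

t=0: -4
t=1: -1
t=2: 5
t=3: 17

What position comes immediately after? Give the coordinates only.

41

Step-to-step displacements: +3, +6, +12; each is 2× the previous.
step 4: 17 + 24 → 41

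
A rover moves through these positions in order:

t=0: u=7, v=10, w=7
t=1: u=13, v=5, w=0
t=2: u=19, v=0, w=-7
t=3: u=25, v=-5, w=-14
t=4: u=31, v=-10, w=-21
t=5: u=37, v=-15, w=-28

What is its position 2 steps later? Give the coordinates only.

Constant displacement of (+6, -5, -7) per step.
step 6: u=37, v=-15, w=-28 + (+6, -5, -7) → u=43, v=-20, w=-35
step 7: u=43, v=-20, w=-35 + (+6, -5, -7) → u=49, v=-25, w=-42

u=49, v=-25, w=-42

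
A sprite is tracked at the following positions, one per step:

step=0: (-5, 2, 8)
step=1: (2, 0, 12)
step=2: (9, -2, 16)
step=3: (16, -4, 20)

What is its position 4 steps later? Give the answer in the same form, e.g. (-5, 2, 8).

Constant displacement of (+7, -2, +4) per step.
step 4: (16, -4, 20) + (+7, -2, +4) → (23, -6, 24)
step 5: (23, -6, 24) + (+7, -2, +4) → (30, -8, 28)
step 6: (30, -8, 28) + (+7, -2, +4) → (37, -10, 32)
step 7: (37, -10, 32) + (+7, -2, +4) → (44, -12, 36)

(44, -12, 36)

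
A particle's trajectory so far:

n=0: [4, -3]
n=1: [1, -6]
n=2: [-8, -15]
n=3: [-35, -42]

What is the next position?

Consecutive displacements [-3, -3], [-9, -9], [-27, -27] scale by a factor of 3 each step.
step 4: [-35, -42] + [-81, -81] → [-116, -123]

[-116, -123]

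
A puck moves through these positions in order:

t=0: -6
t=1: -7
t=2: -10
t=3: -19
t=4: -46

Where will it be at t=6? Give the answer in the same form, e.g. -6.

Consecutive displacements -1, -3, -9, -27 scale by a factor of 3 each step.
step 5: -46 − 81 → -127
step 6: -127 − 243 → -370

-370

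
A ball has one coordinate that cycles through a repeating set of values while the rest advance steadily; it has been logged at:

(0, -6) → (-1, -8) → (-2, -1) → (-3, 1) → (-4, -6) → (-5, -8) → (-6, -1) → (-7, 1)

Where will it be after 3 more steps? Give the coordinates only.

(-10, -1)

The first coordinate changes by -1 each step, so at step 10 it is 0 + 10·(-1) = -10.
The second coordinate repeats the cycle [-6, -8, -1, 1] with period 4; step 10 mod 4 = 2, giving -1.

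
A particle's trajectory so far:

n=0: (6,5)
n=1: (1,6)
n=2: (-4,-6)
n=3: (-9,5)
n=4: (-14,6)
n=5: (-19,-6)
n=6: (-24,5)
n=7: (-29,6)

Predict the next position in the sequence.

First: linear, -5 per step → -34 at step 8.
Second: cycles through 5, 6, -6 every 3 steps. Step 8 lands at position 2 of the cycle → -6.

(-34,-6)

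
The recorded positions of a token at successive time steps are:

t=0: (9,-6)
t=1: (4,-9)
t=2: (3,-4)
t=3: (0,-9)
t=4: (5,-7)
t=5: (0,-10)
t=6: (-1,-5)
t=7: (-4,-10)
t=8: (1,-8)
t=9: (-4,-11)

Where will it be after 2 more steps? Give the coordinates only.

The moves between consecutive positions are (-5,-3), (-1,+5), (-3,-5), (+5,+2), (-5,-3), (-1,+5), (-3,-5), (+5,+2), (-5,-3); they repeat the 4-cycle [(-5,-3), (-1,+5), (-3,-5), (+5,+2)].
step 10: apply (-1,+5) → (-5,-6)
step 11: apply (-3,-5) → (-8,-11)

(-8,-11)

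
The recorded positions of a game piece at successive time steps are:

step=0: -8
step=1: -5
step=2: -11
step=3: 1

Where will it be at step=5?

Step-to-step displacements: +3, -6, +12; each is -2× the previous.
step 4: 1 − 24 → -23
step 5: -23 + 48 → 25

25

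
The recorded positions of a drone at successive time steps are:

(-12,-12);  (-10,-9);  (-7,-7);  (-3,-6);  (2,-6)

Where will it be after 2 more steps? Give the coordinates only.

Successive displacements: (+2,+3), (+3,+2), (+4,+1), (+5,+0) — each changes by (+1,-1).
step 5: (2,-6) + (+6,-1) → (8,-7)
step 6: (8,-7) + (+7,-2) → (15,-9)

(15,-9)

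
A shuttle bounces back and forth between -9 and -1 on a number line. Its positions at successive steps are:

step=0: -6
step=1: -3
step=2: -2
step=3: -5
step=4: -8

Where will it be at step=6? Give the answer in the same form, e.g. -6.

The value travels 3 per step and bounces off the walls at -9 and -1.
  step 5: -8 → -7
  step 6: -7 → -4

-4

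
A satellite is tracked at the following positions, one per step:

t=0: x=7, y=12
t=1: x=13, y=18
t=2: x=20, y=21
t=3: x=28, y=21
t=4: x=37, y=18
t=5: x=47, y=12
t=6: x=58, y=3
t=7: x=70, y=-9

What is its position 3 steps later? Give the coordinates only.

x=112, y=-63

Taking differences between consecutive positions: (+6, +6), (+7, +3), (+8, +0), (+9, -3), (+10, -6), (+11, -9), (+12, -12). These grow by (+1, -3) each step.
step 8: x=70, y=-9 + (+13, -15) → x=83, y=-24
step 9: x=83, y=-24 + (+14, -18) → x=97, y=-42
step 10: x=97, y=-42 + (+15, -21) → x=112, y=-63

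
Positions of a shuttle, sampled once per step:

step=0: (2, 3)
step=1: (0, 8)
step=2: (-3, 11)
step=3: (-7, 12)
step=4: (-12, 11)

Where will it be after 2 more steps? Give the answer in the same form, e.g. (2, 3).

Taking differences between consecutive positions: (-2, +5), (-3, +3), (-4, +1), (-5, -1). These grow by (-1, -2) each step.
step 5: (-12, 11) + (-6, -3) → (-18, 8)
step 6: (-18, 8) + (-7, -5) → (-25, 3)

(-25, 3)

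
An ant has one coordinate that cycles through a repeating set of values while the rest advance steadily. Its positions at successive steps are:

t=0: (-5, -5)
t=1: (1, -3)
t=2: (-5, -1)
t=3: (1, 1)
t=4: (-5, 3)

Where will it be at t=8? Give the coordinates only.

First: cycles through -5, 1 every 2 steps. Step 8 lands at position 0 of the cycle → -5.
Second: linear, +2 per step → 11 at step 8.

(-5, 11)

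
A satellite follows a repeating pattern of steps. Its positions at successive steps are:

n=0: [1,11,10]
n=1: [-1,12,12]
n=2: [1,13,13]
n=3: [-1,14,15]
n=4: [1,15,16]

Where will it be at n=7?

The moves between consecutive positions are [-2,+1,+2], [+2,+1,+1], [-2,+1,+2], [+2,+1,+1]; they repeat the 2-cycle [[-2,+1,+2], [+2,+1,+1]].
step 5: apply [-2,+1,+2] → [-1,16,18]
step 6: apply [+2,+1,+1] → [1,17,19]
step 7: apply [-2,+1,+2] → [-1,18,21]

[-1,18,21]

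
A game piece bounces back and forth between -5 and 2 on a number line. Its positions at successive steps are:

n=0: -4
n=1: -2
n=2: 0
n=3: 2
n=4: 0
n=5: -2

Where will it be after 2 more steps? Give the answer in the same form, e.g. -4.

-4

The value travels 2 per step and bounces off the walls at -5 and 2.
  step 6: -2 → -4
  step 7: -4 → -4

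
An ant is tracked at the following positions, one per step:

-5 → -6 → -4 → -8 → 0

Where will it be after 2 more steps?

Consecutive displacements -1, +2, -4, +8 scale by a factor of -2 each step.
step 5: 0 − 16 → -16
step 6: -16 + 32 → 16

16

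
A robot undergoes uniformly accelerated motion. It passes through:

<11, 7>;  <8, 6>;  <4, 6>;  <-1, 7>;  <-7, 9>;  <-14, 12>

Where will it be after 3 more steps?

First differences are <-3, -1>, <-4, +0>, <-5, +1>, <-6, +2>, <-7, +3>; their common second difference is <-1, +1> (constant acceleration).
step 6: <-14, 12> + <-8, +4> → <-22, 16>
step 7: <-22, 16> + <-9, +5> → <-31, 21>
step 8: <-31, 21> + <-10, +6> → <-41, 27>

<-41, 27>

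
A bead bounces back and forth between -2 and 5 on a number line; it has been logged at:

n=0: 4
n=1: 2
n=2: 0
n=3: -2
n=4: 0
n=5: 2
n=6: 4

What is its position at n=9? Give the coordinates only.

The value reflects between -2 and 5, moving 2 per step.
  step 7: 4 → 4
  step 8: 4 → 2
  step 9: 2 → 0

0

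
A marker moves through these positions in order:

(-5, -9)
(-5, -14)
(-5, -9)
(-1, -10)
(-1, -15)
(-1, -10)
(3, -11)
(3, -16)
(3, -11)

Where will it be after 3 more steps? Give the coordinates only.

The moves between consecutive positions are (+0, -5), (+0, +5), (+4, -1), (+0, -5), (+0, +5), (+4, -1), (+0, -5), (+0, +5); they repeat the 3-cycle [(+0, -5), (+0, +5), (+4, -1)].
step 9: apply (+4, -1) → (7, -12)
step 10: apply (+0, -5) → (7, -17)
step 11: apply (+0, +5) → (7, -12)

(7, -12)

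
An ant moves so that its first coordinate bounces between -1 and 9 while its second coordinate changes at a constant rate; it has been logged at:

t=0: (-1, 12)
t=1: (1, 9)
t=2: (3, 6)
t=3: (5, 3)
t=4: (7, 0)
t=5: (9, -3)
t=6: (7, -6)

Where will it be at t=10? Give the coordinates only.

The first coordinate reflects between -1 and 9, moving 2 per step.
  step 7: 7 → 5
  step 8: 5 → 3
  step 9: 3 → 1
  step 10: 1 → -1
The second coordinate changes by -3 each step: at step 10 it is -18.

(-1, -18)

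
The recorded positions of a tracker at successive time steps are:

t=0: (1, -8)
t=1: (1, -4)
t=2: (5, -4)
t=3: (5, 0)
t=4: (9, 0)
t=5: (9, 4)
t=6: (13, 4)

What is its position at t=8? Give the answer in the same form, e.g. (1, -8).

The moves between consecutive positions are (+0, +4), (+4, +0), (+0, +4), (+4, +0), (+0, +4), (+4, +0); they repeat the 2-cycle [(+0, +4), (+4, +0)].
step 7: apply (+0, +4) → (13, 8)
step 8: apply (+4, +0) → (17, 8)

(17, 8)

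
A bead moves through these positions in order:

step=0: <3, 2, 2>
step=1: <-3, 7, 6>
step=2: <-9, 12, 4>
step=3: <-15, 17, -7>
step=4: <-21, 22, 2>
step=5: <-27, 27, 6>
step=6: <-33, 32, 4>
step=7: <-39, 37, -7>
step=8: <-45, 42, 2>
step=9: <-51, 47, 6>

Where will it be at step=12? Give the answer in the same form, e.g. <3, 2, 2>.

The first coordinate changes by -6 each step, so at step 12 it is 3 + 12·(-6) = -69.
The second coordinate changes by +5 each step, so at step 12 it is 2 + 12·(5) = 62.
The third coordinate repeats the cycle [2, 6, 4, -7] with period 4; step 12 mod 4 = 0, giving 2.

<-69, 62, 2>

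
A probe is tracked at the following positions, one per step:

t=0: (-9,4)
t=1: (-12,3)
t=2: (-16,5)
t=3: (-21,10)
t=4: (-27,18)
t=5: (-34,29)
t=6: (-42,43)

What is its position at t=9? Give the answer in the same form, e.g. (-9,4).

Successive displacements: (-3,-1), (-4,+2), (-5,+5), (-6,+8), (-7,+11), (-8,+14) — each changes by (-1,+3).
step 7: (-42,43) + (-9,+17) → (-51,60)
step 8: (-51,60) + (-10,+20) → (-61,80)
step 9: (-61,80) + (-11,+23) → (-72,103)

(-72,103)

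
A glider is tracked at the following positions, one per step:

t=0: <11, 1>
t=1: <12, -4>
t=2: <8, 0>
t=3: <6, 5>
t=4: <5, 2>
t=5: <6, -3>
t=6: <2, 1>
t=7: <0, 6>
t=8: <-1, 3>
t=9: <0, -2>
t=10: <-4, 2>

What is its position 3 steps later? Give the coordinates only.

<-6, -1>

Step-to-step displacements: <+1, -5>, <-4, +4>, <-2, +5>, <-1, -3>, <+1, -5>, <-4, +4>, <-2, +5>, <-1, -3>, <+1, -5>, <-4, +4> — a repeating cycle of length 4.
step 11: apply <-2, +5> → <-6, 7>
step 12: apply <-1, -3> → <-7, 4>
step 13: apply <+1, -5> → <-6, -1>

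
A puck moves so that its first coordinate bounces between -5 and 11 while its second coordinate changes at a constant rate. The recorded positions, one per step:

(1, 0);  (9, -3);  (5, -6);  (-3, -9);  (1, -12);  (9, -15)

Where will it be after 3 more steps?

(1, -24)

The first coordinate travels 8 per step and bounces off the walls at -5 and 11.
  step 6: 9 → 5
  step 7: 5 → -3
  step 8: -3 → 1
The second coordinate changes by -3 each step: at step 8 it is -24.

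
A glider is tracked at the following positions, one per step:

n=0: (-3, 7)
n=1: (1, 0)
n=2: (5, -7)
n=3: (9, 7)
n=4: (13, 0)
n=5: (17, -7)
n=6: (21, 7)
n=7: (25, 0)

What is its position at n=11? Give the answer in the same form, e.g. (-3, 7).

The first coordinate changes by +4 each step, so at step 11 it is -3 + 11·(4) = 41.
The second coordinate repeats the cycle [7, 0, -7] with period 3; step 11 mod 3 = 2, giving -7.

(41, -7)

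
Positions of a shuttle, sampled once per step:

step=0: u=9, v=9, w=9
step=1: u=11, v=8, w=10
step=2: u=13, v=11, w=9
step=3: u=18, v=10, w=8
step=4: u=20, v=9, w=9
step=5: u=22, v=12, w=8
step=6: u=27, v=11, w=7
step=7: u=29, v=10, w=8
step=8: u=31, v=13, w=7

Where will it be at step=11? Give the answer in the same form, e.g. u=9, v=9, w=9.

The moves between consecutive positions are (+2,-1,+1), (+2,+3,-1), (+5,-1,-1), (+2,-1,+1), (+2,+3,-1), (+5,-1,-1), (+2,-1,+1), (+2,+3,-1); they repeat the 3-cycle [(+2,-1,+1), (+2,+3,-1), (+5,-1,-1)].
step 9: apply (+5,-1,-1) → u=36, v=12, w=6
step 10: apply (+2,-1,+1) → u=38, v=11, w=7
step 11: apply (+2,+3,-1) → u=40, v=14, w=6

u=40, v=14, w=6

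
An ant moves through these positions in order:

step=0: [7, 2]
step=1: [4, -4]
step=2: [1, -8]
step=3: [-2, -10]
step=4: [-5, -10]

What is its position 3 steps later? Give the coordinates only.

[-14, 2]

Taking differences between consecutive positions: [-3, -6], [-3, -4], [-3, -2], [-3, +0]. These grow by [+0, +2] each step.
step 5: [-5, -10] + [-3, +2] → [-8, -8]
step 6: [-8, -8] + [-3, +4] → [-11, -4]
step 7: [-11, -4] + [-3, +6] → [-14, 2]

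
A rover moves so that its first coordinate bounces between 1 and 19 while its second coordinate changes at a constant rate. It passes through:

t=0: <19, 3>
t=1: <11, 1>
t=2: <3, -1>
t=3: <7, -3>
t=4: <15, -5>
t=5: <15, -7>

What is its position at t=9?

<19, -15>

The first coordinate reflects between 1 and 19, moving 8 per step.
  step 6: 15 → 7
  step 7: 7 → 3
  step 8: 3 → 11
  step 9: 11 → 19
The second coordinate changes by -2 each step: at step 9 it is -15.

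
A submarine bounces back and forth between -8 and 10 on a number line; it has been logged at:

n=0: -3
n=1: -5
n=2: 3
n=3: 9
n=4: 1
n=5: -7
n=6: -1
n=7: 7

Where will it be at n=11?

3

The value travels 8 per step and bounces off the walls at -8 and 10.
  step 8: 7 → 5
  step 9: 5 → -3
  step 10: -3 → -5
  step 11: -5 → 3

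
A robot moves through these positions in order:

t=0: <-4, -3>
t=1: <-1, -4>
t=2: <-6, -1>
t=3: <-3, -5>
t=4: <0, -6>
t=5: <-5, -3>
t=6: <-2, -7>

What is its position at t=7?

<1, -8>

Differencing gives <+3, -1>, <-5, +3>, <+3, -4>, <+3, -1>, <-5, +3>, <+3, -4>. This is the pattern <+3, -1>, <-5, +3>, <+3, -4> repeated.
step 7: apply <+3, -1> → <1, -8>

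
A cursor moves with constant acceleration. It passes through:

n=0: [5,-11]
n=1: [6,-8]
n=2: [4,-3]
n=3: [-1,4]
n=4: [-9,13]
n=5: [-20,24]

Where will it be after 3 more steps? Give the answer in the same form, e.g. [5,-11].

[-71,69]

Taking differences between consecutive positions: [+1,+3], [-2,+5], [-5,+7], [-8,+9], [-11,+11]. These grow by [-3,+2] each step.
step 6: [-20,24] + [-14,+13] → [-34,37]
step 7: [-34,37] + [-17,+15] → [-51,52]
step 8: [-51,52] + [-20,+17] → [-71,69]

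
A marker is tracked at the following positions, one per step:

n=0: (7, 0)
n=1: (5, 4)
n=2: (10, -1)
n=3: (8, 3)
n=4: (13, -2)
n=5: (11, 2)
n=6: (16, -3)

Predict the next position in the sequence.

(14, 1)

Differencing gives (-2, +4), (+5, -5), (-2, +4), (+5, -5), (-2, +4), (+5, -5). This is the pattern (-2, +4), (+5, -5) repeated.
step 7: apply (-2, +4) → (14, 1)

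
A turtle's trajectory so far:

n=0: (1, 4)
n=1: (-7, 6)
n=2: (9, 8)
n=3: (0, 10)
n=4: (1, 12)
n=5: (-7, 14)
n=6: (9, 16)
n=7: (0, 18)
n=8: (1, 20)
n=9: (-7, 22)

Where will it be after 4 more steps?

(-7, 30)

First: cycles through 1, -7, 9, 0 every 4 steps. Step 13 lands at position 1 of the cycle → -7.
Second: linear, +2 per step → 30 at step 13.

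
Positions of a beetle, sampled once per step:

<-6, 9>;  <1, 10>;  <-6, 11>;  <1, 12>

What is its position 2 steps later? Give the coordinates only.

First: cycles through -6, 1 every 2 steps. Step 5 lands at position 1 of the cycle → 1.
Second: linear, +1 per step → 14 at step 5.

<1, 14>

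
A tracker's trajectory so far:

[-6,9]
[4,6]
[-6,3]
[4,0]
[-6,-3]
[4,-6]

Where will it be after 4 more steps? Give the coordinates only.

[4,-18]

The first coordinate repeats the cycle [-6, 4] with period 2; step 9 mod 2 = 1, giving 4.
The second coordinate changes by -3 each step, so at step 9 it is 9 + 9·(-3) = -18.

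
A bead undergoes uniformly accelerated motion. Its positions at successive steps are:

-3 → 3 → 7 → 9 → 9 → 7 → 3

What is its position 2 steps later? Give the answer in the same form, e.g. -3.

First differences are +6, +4, +2, +0, -2, -4; their common second difference is -2 (constant acceleration).
step 7: 3 − 6 → -3
step 8: -3 − 8 → -11

-11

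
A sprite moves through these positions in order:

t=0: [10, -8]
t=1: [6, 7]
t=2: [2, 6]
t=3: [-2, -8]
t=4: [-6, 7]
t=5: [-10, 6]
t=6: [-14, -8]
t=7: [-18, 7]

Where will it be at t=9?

[-26, -8]

The first coordinate changes by -4 each step, so at step 9 it is 10 + 9·(-4) = -26.
The second coordinate repeats the cycle [-8, 7, 6] with period 3; step 9 mod 3 = 0, giving -8.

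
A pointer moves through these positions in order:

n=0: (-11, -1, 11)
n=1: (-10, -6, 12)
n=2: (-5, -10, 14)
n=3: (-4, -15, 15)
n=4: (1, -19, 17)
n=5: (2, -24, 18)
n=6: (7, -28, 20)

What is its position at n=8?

Differencing gives (+1, -5, +1), (+5, -4, +2), (+1, -5, +1), (+5, -4, +2), (+1, -5, +1), (+5, -4, +2). This is the pattern (+1, -5, +1), (+5, -4, +2) repeated.
step 7: apply (+1, -5, +1) → (8, -33, 21)
step 8: apply (+5, -4, +2) → (13, -37, 23)

(13, -37, 23)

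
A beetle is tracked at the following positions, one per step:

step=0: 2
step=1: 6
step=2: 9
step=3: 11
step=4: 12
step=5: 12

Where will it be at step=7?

9

Successive displacements: +4, +3, +2, +1, +0 — each changes by -1.
step 6: 12 − 1 → 11
step 7: 11 − 2 → 9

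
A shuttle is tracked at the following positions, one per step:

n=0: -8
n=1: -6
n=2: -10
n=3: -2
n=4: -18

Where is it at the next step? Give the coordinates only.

14

The jumps are +2, -4, +8, -16 — a geometric progression with ratio -2.
step 5: -18 + 32 → 14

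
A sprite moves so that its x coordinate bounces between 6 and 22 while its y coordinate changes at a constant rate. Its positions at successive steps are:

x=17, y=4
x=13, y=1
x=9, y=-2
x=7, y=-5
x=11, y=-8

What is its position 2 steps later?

x=19, y=-14

The x coordinate travels 4 per step and bounces off the walls at 6 and 22.
  step 5: 11 → 15
  step 6: 15 → 19
The y coordinate changes by -3 each step: at step 6 it is -14.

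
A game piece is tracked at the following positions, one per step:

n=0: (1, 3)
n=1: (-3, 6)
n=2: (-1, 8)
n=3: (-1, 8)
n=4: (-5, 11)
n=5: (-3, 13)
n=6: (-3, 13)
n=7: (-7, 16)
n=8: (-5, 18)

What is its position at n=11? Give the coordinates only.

Differencing gives (-4, +3), (+2, +2), (+0, +0), (-4, +3), (+2, +2), (+0, +0), (-4, +3), (+2, +2). This is the pattern (-4, +3), (+2, +2), (+0, +0) repeated.
step 9: apply (+0, +0) → (-5, 18)
step 10: apply (-4, +3) → (-9, 21)
step 11: apply (+2, +2) → (-7, 23)

(-7, 23)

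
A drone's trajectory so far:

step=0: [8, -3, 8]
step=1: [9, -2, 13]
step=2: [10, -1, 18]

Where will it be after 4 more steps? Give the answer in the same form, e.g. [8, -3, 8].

[14, 3, 38]

The position changes by [+1, +1, +5] every step.
step 3: [10, -1, 18] + [+1, +1, +5] → [11, 0, 23]
step 4: [11, 0, 23] + [+1, +1, +5] → [12, 1, 28]
step 5: [12, 1, 28] + [+1, +1, +5] → [13, 2, 33]
step 6: [13, 2, 33] + [+1, +1, +5] → [14, 3, 38]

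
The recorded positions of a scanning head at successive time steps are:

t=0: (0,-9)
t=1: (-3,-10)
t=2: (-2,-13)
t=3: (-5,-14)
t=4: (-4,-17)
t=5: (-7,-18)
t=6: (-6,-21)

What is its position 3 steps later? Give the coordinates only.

(-11,-26)

The moves between consecutive positions are (-3,-1), (+1,-3), (-3,-1), (+1,-3), (-3,-1), (+1,-3); they repeat the 2-cycle [(-3,-1), (+1,-3)].
step 7: apply (-3,-1) → (-9,-22)
step 8: apply (+1,-3) → (-8,-25)
step 9: apply (-3,-1) → (-11,-26)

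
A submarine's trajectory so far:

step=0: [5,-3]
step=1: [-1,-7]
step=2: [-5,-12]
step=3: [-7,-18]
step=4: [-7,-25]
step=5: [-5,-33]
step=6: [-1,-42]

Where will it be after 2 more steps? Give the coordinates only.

Successive displacements: [-6,-4], [-4,-5], [-2,-6], [+0,-7], [+2,-8], [+4,-9] — each changes by [+2,-1].
step 7: [-1,-42] + [+6,-10] → [5,-52]
step 8: [5,-52] + [+8,-11] → [13,-63]

[13,-63]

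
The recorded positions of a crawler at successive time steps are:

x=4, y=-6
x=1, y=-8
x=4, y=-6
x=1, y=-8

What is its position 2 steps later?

The jumps are (-3, -2), (+3, +2), (-3, -2) — a geometric progression with ratio -1.
step 4: x=1, y=-8 + (+3, +2) → x=4, y=-6
step 5: x=4, y=-6 + (-3, -2) → x=1, y=-8

x=1, y=-8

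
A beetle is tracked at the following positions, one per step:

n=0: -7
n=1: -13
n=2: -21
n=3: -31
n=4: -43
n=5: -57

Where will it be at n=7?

-91

Taking differences between consecutive positions: -6, -8, -10, -12, -14. These grow by -2 each step.
step 6: -57 − 16 → -73
step 7: -73 − 18 → -91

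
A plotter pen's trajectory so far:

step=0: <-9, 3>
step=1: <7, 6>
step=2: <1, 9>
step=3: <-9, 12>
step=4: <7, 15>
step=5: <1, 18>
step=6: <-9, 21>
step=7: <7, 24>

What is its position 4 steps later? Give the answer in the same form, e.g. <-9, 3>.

The first coordinate repeats the cycle [-9, 7, 1] with period 3; step 11 mod 3 = 2, giving 1.
The second coordinate changes by +3 each step, so at step 11 it is 3 + 11·(3) = 36.

<1, 36>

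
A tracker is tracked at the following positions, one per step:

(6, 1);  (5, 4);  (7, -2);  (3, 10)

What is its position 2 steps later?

Step-to-step displacements: (-1, +3), (+2, -6), (-4, +12); each is -2× the previous.
step 4: (3, 10) + (+8, -24) → (11, -14)
step 5: (11, -14) + (-16, +48) → (-5, 34)

(-5, 34)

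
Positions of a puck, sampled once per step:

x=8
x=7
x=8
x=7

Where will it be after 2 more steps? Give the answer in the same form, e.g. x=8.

Consecutive displacements -1, +1, -1 scale by a factor of -1 each step.
step 4: 7 + 1 → x=8
step 5: 8 − 1 → x=7

x=7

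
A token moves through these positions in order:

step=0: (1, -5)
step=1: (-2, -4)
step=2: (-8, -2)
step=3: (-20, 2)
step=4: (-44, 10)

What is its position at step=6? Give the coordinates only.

Step-to-step displacements: (-3, +1), (-6, +2), (-12, +4), (-24, +8); each is 2× the previous.
step 5: (-44, 10) + (-48, +16) → (-92, 26)
step 6: (-92, 26) + (-96, +32) → (-188, 58)

(-188, 58)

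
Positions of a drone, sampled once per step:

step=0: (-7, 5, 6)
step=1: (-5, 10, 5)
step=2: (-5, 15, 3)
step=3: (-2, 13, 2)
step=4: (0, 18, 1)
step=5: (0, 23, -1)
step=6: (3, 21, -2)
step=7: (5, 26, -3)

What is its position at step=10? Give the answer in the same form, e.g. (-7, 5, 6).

(10, 34, -7)

The moves between consecutive positions are (+2, +5, -1), (+0, +5, -2), (+3, -2, -1), (+2, +5, -1), (+0, +5, -2), (+3, -2, -1), (+2, +5, -1); they repeat the 3-cycle [(+2, +5, -1), (+0, +5, -2), (+3, -2, -1)].
step 8: apply (+0, +5, -2) → (5, 31, -5)
step 9: apply (+3, -2, -1) → (8, 29, -6)
step 10: apply (+2, +5, -1) → (10, 34, -7)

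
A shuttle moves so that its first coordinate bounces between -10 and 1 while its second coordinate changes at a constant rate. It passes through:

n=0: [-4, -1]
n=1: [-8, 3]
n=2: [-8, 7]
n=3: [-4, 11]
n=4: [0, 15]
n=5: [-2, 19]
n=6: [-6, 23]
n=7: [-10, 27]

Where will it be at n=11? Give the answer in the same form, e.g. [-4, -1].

[-4, 43]

The first coordinate travels 4 per step and bounces off the walls at -10 and 1.
  step 8: -10 → -6
  step 9: -6 → -2
  step 10: -2 → 0
  step 11: 0 → -4
The second coordinate changes by +4 each step: at step 11 it is 43.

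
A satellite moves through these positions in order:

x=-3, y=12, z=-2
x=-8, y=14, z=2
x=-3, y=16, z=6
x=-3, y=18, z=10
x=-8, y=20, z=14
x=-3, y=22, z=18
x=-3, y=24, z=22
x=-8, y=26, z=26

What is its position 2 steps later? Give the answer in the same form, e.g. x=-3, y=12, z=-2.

The x coordinate repeats the cycle [-3, -8, -3] with period 3; step 9 mod 3 = 0, giving -3.
The y coordinate changes by +2 each step, so at step 9 it is 12 + 9·(2) = 30.
The z coordinate changes by +4 each step, so at step 9 it is -2 + 9·(4) = 34.

x=-3, y=30, z=34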